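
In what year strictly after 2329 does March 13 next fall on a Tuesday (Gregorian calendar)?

From one year to the next, a fixed date's weekday advances by 1, or by 2 when a Feb 29 lies between the two dates.
2329: March 13 is Wednesday.
2330: Thursday (+1)
2331: Friday (+1)
2332: Sunday (+2)
2333: Monday (+1)
2334: Tuesday (+1)
March 13 falls on a Tuesday in 2334.

2334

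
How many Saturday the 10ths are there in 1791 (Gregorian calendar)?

Check the 10th of each month of 1791: Jan 10: Mon, Feb 10: Thu, Mar 10: Thu, Apr 10: Sun, May 10: Tue, Jun 10: Fri, Jul 10: Sun, Aug 10: Wed, Sep 10: Sat, Oct 10: Mon, Nov 10: Thu, Dec 10: Sat.
Saturday occurs in September, December — 2 months.

2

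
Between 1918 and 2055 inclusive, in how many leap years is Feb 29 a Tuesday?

Leap years in 1918–2055: 34 of them.
Feb 29 weekday advances by 5 (mod 7) from one leap year to the next four years later (or differs when a century non-leap intervenes).
Leap-day weekdays: 1920:Sun 1924:Fri 1928:Wed 1932:Mon 1936:Sat 1940:Thu 1944:Tue✓ 1948:Sun 1952:Fri 1956:Wed 1960:Mon 1964:Sat 1968:Thu …(8 more)… 2004:Sun 2008:Fri 2012:Wed 2016:Mon 2020:Sat 2024:Thu 2028:Tue✓ 2032:Sun 2036:Fri 2040:Wed 2044:Mon 2048:Sat 2052:Thu
Tuesday: 1944, 1972, 2000, 2028 → 4.

4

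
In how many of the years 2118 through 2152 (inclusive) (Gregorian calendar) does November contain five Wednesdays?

11

November has 30 days; it has five Wednesdays when Wednesday falls among the first (month-length − 28) days — i.e. when November 1 is one of Wednesday/Tuesday.
November 1 by year: 2118:Tue✓ 2119:Wed✓ 2120:Fri 2121:Sat 2122:Sun 2123:Mon 2124:Wed✓ 2125:Thu 2126:Fri 2127:Sat 2128:Mon 2129:Tue✓ 2130:Wed✓ 2131:Thu 2132:Sat …(5 more)… 2138:Sat 2139:Sun 2140:Tue✓ 2141:Wed✓ 2142:Thu 2143:Fri 2144:Sun 2145:Mon 2146:Tue✓ 2147:Wed✓ 2148:Fri 2149:Sat 2150:Sun 2151:Mon 2152:Wed✓
Years with five Wednesdays: 2118, 2119, 2124, 2129, 2130, 2135, 2140, 2141, 2146, 2147, 2152 → 11.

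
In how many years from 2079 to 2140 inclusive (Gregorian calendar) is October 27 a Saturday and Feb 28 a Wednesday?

Check each year's weekday for October 27 and Feb 28:
  2079: Fri/Tue  2080: Sun/Wed  2081: Mon/Fri  2082: Tue/Sat  2083: Wed/Sun  2084: Fri/Mon  2085: Sat/Wed ✓  2086: Sun/Thu  2087: Mon/Fri  2088: Wed/Sat  2089: Thu/Mon  2090: Fri/Tue  2091: Sat/Wed ✓  2092: Mon/Thu  …(34 more)…  2127: Mon/Fri  2128: Wed/Sat  2129: Thu/Mon  2130: Fri/Tue  2131: Sat/Wed ✓  2132: Mon/Thu  2133: Tue/Sat  2134: Wed/Sun  2135: Thu/Mon  2136: Sat/Tue  2137: Sun/Thu  2138: Mon/Fri  2139: Tue/Sat  2140: Thu/Sun
Both conditions hold in: 2085, 2091, 2103, 2114, 2125, 2131 — 6.

6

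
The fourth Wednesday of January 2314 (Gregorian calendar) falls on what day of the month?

January 1, 2314 is a Thursday, so the first Wednesday is the 7th.
The fourth Wednesday is 7 + 21 = 28.

28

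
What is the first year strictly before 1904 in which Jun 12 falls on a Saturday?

From one year to the next, a fixed date's weekday advances by 1, or by 2 when a Feb 29 lies between the two dates.
1904: June 12 is Sunday.
1903: Friday (−2)
1902: Thursday (−1)
1901: Wednesday (−1)
1900: Tuesday (−1)
1899: Monday (−1)
1898: Sunday (−1)
1897: Saturday (−1)
Jun 12 falls on a Saturday in 1897.

1897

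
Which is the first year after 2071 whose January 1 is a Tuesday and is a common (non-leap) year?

Jan 1 advances by 2 weekdays after a leap year and by 1 after a common year.
2071: Jan 1 is Thursday.
2072: Friday (leap)
2073: Sunday
2074: Monday
2075: Tuesday
2075 begins on a Tuesday and is a common year.

2075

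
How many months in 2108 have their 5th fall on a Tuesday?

1

Check the 5th of each month of 2108: Jan 5: Thu, Feb 5: Sun, Mar 5: Mon, Apr 5: Thu, May 5: Sat, Jun 5: Tue, Jul 5: Thu, Aug 5: Sun, Sep 5: Wed, Oct 5: Fri, Nov 5: Mon, Dec 5: Wed.
Tuesday occurs in June — 1 month.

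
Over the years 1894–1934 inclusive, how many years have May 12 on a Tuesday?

Track May 12's weekday year by year (advancing +1, or +2 across a Feb 29):
  1894: Sat  1895: Sun (+1)  1896: Tue (+2) ✓  1897: Wed (+1)  1898: Thu (+1)
  1899: Fri (+1)  1900: Sat (+1)  1901: Sun (+1)  1902: Mon (+1)  1903: Tue (+1) ✓
  1904: Thu (+2)  1905: Fri (+1)  1906: Sat (+1)  1907: Sun (+1)  … (13 more years) …
  1921: Thu (+1)  1922: Fri (+1)  1923: Sat (+1)  1924: Mon (+2)  1925: Tue (+1) ✓
  1926: Wed (+1)  1927: Thu (+1)  1928: Sat (+2)  1929: Sun (+1)  1930: Mon (+1)
  1931: Tue (+1) ✓  1932: Thu (+2)  1933: Fri (+1)  1934: Sat (+1)
Tuesday years: 1896, 1903, 1908, 1914, 1925, 1931 — 6 in total.

6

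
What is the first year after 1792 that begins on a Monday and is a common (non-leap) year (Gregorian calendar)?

1798

Jan 1 advances by 2 weekdays after a leap year and by 1 after a common year.
1792: Jan 1 is Sunday (leap).
1793: Tuesday
1794: Wednesday
1795: Thursday
1796: Friday (leap)
1797: Sunday
1798: Monday
1798 begins on a Monday and is a common year.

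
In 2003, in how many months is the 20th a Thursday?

Check the 20th of each month of 2003: Jan 20: Mon, Feb 20: Thu, Mar 20: Thu, Apr 20: Sun, May 20: Tue, Jun 20: Fri, Jul 20: Sun, Aug 20: Wed, Sep 20: Sat, Oct 20: Mon, Nov 20: Thu, Dec 20: Sat.
Thursday occurs in February, March, November — 3 months.

3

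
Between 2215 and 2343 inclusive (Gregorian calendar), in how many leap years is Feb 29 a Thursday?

5

Leap years in 2215–2343: 31 of them.
Feb 29 weekday advances by 5 (mod 7) from one leap year to the next four years later (or differs when a century non-leap intervenes).
Leap-day weekdays: 2216:Thu✓ 2220:Tue 2224:Sun 2228:Fri 2232:Wed 2236:Mon 2240:Sat 2244:Thu✓ 2248:Tue 2252:Sun 2256:Fri 2260:Wed 2264:Mon …(5 more)… 2288:Wed 2292:Mon 2296:Sat 2304:Mon 2308:Sat 2312:Thu✓ 2316:Tue 2320:Sun 2324:Fri 2328:Wed 2332:Mon 2336:Sat 2340:Thu✓
Thursday: 2216, 2244, 2272, 2312, 2340 → 5.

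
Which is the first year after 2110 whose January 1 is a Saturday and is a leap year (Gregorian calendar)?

Jan 1 advances by 2 weekdays after a leap year and by 1 after a common year.
2110: Jan 1 is Wednesday.
2111: Thursday
2112: Friday (leap)
2113: Sunday
2114: Monday
2115: Tuesday
2116: Wednesday (leap)
2117: Friday
2118: Saturday
2119: Sunday
2120: Monday (leap)
2121: Wednesday
2122: Thursday
2123: Friday
2124: Saturday (leap)
2124 begins on a Saturday and is a leap year.

2124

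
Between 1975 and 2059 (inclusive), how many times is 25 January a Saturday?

13

Track 25 January's weekday year by year (advancing +1, or +2 across a Feb 29):
  1975: Sat ✓  1976: Sun (+1)  1977: Tue (+2)  1978: Wed (+1)  1979: Thu (+1)
  1980: Fri (+1)  1981: Sun (+2)  1982: Mon (+1)  1983: Tue (+1)  1984: Wed (+1)
  1985: Fri (+2)  1986: Sat (+1) ✓  1987: Sun (+1)  1988: Mon (+1)  … (57 more years) …
  2046: Thu (+1)  2047: Fri (+1)  2048: Sat (+1) ✓  2049: Mon (+2)  2050: Tue (+1)
  2051: Wed (+1)  2052: Thu (+1)  2053: Sat (+2) ✓  2054: Sun (+1)  2055: Mon (+1)
  2056: Tue (+1)  2057: Thu (+2)  2058: Fri (+1)  2059: Sat (+1) ✓
Saturday years: 1975, 1986, 1992, 1997, 2003, 2014, 2020, 2025, 2031, 2042, 2048, 2053, 2059 — 13 in total.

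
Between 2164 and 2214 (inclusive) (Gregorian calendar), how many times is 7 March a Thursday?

8

Track 7 March's weekday year by year (advancing +1, or +2 across a Feb 29):
  2164: Wed  2165: Thu (+1) ✓  2166: Fri (+1)  2167: Sat (+1)  2168: Mon (+2)
  2169: Tue (+1)  2170: Wed (+1)  2171: Thu (+1) ✓  2172: Sat (+2)  2173: Sun (+1)
  2174: Mon (+1)  2175: Tue (+1)  2176: Thu (+2) ✓  2177: Fri (+1)  … (23 more years) …
  2201: Sat (+1)  2202: Sun (+1)  2203: Mon (+1)  2204: Wed (+2)  2205: Thu (+1) ✓
  2206: Fri (+1)  2207: Sat (+1)  2208: Mon (+2)  2209: Tue (+1)  2210: Wed (+1)
  2211: Thu (+1) ✓  2212: Sat (+2)  2213: Sun (+1)  2214: Mon (+1)
Thursday years: 2165, 2171, 2176, 2182, 2193, 2199, 2205, 2211 — 8 in total.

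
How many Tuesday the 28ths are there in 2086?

Check the 28th of each month of 2086: Jan 28: Mon, Feb 28: Thu, Mar 28: Thu, Apr 28: Sun, May 28: Tue, Jun 28: Fri, Jul 28: Sun, Aug 28: Wed, Sep 28: Sat, Oct 28: Mon, Nov 28: Thu, Dec 28: Sat.
Tuesday occurs in May — 1 month.

1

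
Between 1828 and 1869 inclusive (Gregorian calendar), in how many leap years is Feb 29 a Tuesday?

1

Leap years in 1828–1869: 11 of them.
Feb 29 weekday advances by 5 (mod 7) from one leap year to the next four years later (or differs when a century non-leap intervenes).
Leap-day weekdays: 1828:Fri 1832:Wed 1836:Mon 1840:Sat 1844:Thu 1848:Tue✓ 1852:Sun 1856:Fri 1860:Wed 1864:Mon 1868:Sat
Tuesday: 1848 → 1.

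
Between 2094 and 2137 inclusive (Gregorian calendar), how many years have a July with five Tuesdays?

19

July has 31 days; it has five Tuesdays when Tuesday falls among the first (month-length − 28) days — i.e. when July 1 is one of Tuesday/Monday/Sunday.
July 1 by year: 2094:Thu 2095:Fri 2096:Sun✓ 2097:Mon✓ 2098:Tue✓ 2099:Wed 2100:Thu 2101:Fri 2102:Sat 2103:Sun✓ 2104:Tue✓ 2105:Wed 2106:Thu 2107:Fri 2108:Sun✓ …(14 more)… 2123:Thu 2124:Sat 2125:Sun✓ 2126:Mon✓ 2127:Tue✓ 2128:Thu 2129:Fri 2130:Sat 2131:Sun✓ 2132:Tue✓ 2133:Wed 2134:Thu 2135:Fri 2136:Sun✓ 2137:Mon✓
Years with five Tuesdays: 2096, 2097, 2098, 2103, 2104, 2108, 2109, 2110, 2114, 2115, 2120, 2121, 2125, 2126, 2127, 2131, 2132, 2136, 2137 → 19.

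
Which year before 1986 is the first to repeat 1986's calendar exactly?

1975

Two years share a calendar iff Jan 1 falls on the same weekday and both are leap or both are common. 1986: Jan 1 is Wednesday, common year.
1985: Jan 1 Tuesday, common
1984: Jan 1 Sunday, leap
1983: Jan 1 Saturday, common
1982: Jan 1 Friday, common
1981: Jan 1 Thursday, common
1980: Jan 1 Tuesday, leap
1979: Jan 1 Monday, common
1978: Jan 1 Sunday, common
1977: Jan 1 Saturday, common
1976: Jan 1 Thursday, leap
1975: Jan 1 Wednesday, common
1975 matches on both conditions.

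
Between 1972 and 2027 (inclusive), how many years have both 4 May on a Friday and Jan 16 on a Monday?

2

Check each year's weekday for 4 May and Jan 16:
  1972: Thu/Sun  1973: Fri/Tue  1974: Sat/Wed  1975: Sun/Thu  1976: Tue/Fri  1977: Wed/Sun  1978: Thu/Mon  1979: Fri/Tue  1980: Sun/Wed  1981: Mon/Fri  1982: Tue/Sat  1983: Wed/Sun  1984: Fri/Mon ✓  1985: Sat/Wed  …(28 more)…  2014: Sun/Thu  2015: Mon/Fri  2016: Wed/Sat  2017: Thu/Mon  2018: Fri/Tue  2019: Sat/Wed  2020: Mon/Thu  2021: Tue/Sat  2022: Wed/Sun  2023: Thu/Mon  2024: Sat/Tue  2025: Sun/Thu  2026: Mon/Fri  2027: Tue/Sat
Both conditions hold in: 1984, 2012 — 2.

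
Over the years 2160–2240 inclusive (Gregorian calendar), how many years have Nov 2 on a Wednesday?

12

Track Nov 2's weekday year by year (advancing +1, or +2 across a Feb 29):
  2160: Sun  2161: Mon (+1)  2162: Tue (+1)  2163: Wed (+1) ✓  2164: Fri (+2)
  2165: Sat (+1)  2166: Sun (+1)  2167: Mon (+1)  2168: Wed (+2) ✓  2169: Thu (+1)
  2170: Fri (+1)  2171: Sat (+1)  2172: Mon (+2)  2173: Tue (+1)  … (53 more years) …
  2227: Fri (+1)  2228: Sun (+2)  2229: Mon (+1)  2230: Tue (+1)  2231: Wed (+1) ✓
  2232: Fri (+2)  2233: Sat (+1)  2234: Sun (+1)  2235: Mon (+1)  2236: Wed (+2) ✓
  2237: Thu (+1)  2238: Fri (+1)  2239: Sat (+1)  2240: Mon (+2)
Wednesday years: 2163, 2168, 2174, 2185, 2191, 2196, 2203, 2208, 2214, 2225, 2231, 2236 — 12 in total.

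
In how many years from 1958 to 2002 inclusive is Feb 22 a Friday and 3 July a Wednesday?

5

Check each year's weekday for Feb 22 and 3 July:
  1958: Sat/Thu  1959: Sun/Fri  1960: Mon/Sun  1961: Wed/Mon  1962: Thu/Tue  1963: Fri/Wed ✓  1964: Sat/Fri  1965: Mon/Sat  1966: Tue/Sun  1967: Wed/Mon  1968: Thu/Wed  1969: Sat/Thu  1970: Sun/Fri  1971: Mon/Sat  …(17 more)…  1989: Wed/Mon  1990: Thu/Tue  1991: Fri/Wed ✓  1992: Sat/Fri  1993: Mon/Sat  1994: Tue/Sun  1995: Wed/Mon  1996: Thu/Wed  1997: Sat/Thu  1998: Sun/Fri  1999: Mon/Sat  2000: Tue/Mon  2001: Thu/Tue  2002: Fri/Wed ✓
Both conditions hold in: 1963, 1974, 1985, 1991, 2002 — 5.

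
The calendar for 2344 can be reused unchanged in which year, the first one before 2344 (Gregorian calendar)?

2316

Two years share a calendar iff Jan 1 falls on the same weekday and both are leap or both are common. 2344: Jan 1 is Saturday, leap year.
2343: Jan 1 Friday, common
2342: Jan 1 Thursday, common
2341: Jan 1 Wednesday, common
2340: Jan 1 Monday, leap
2339: Jan 1 Sunday, common
2338: Jan 1 Saturday, common
2337: Jan 1 Friday, common
2336: Jan 1 Wednesday, leap
2335: Jan 1 Tuesday, common
2334: Jan 1 Monday, common
2333: Jan 1 Sunday, common
2332: Jan 1 Friday, leap
2331: Jan 1 Thursday, common
2330: Jan 1 Wednesday, common
2329: Jan 1 Tuesday, common
2328: Jan 1 Sunday, leap
2327: Jan 1 Saturday, common
2326: Jan 1 Friday, common
2325: Jan 1 Thursday, common
2324: Jan 1 Tuesday, leap
2323: Jan 1 Monday, common
2322: Jan 1 Sunday, common
2321: Jan 1 Saturday, common
2320: Jan 1 Thursday, leap
2319: Jan 1 Wednesday, common
2318: Jan 1 Tuesday, common
2317: Jan 1 Monday, common
2316: Jan 1 Saturday, leap
2316 matches on both conditions.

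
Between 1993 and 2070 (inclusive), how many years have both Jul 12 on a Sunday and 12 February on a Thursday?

8

Check each year's weekday for Jul 12 and 12 February:
  1993: Mon/Fri  1994: Tue/Sat  1995: Wed/Sun  1996: Fri/Mon  1997: Sat/Wed  1998: Sun/Thu ✓  1999: Mon/Fri  2000: Wed/Sat  2001: Thu/Mon  2002: Fri/Tue  2003: Sat/Wed  2004: Mon/Thu  2005: Tue/Sat  2006: Wed/Sun  …(50 more)…  2057: Thu/Mon  2058: Fri/Tue  2059: Sat/Wed  2060: Mon/Thu  2061: Tue/Sat  2062: Wed/Sun  2063: Thu/Mon  2064: Sat/Tue  2065: Sun/Thu ✓  2066: Mon/Fri  2067: Tue/Sat  2068: Thu/Sun  2069: Fri/Tue  2070: Sat/Wed
Both conditions hold in: 1998, 2009, 2015, 2026, 2037, 2043, 2054, 2065 — 8.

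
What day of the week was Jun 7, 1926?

Monday

January 1, 1926 is a Friday.
June 7 is day 158 of the year, i.e. 157 days after Jan 1.
157 mod 7 = 3, so advance 3 weekdays from Friday: Monday.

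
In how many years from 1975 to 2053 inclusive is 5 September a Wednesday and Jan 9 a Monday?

Check each year's weekday for 5 September and Jan 9:
  1975: Fri/Thu  1976: Sun/Fri  1977: Mon/Sun  1978: Tue/Mon  1979: Wed/Tue  1980: Fri/Wed  1981: Sat/Fri  1982: Sun/Sat  1983: Mon/Sun  1984: Wed/Mon ✓  1985: Thu/Wed  1986: Fri/Thu  1987: Sat/Fri  1988: Mon/Sat  …(51 more)…  2040: Wed/Mon ✓  2041: Thu/Wed  2042: Fri/Thu  2043: Sat/Fri  2044: Mon/Sat  2045: Tue/Mon  2046: Wed/Tue  2047: Thu/Wed  2048: Sat/Thu  2049: Sun/Sat  2050: Mon/Sun  2051: Tue/Mon  2052: Thu/Tue  2053: Fri/Thu
Both conditions hold in: 1984, 2012, 2040 — 3.

3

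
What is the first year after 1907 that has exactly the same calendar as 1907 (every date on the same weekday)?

1918

Two years share a calendar iff Jan 1 falls on the same weekday and both are leap or both are common. 1907: Jan 1 is Tuesday, common year.
1908: Jan 1 Wednesday, leap
1909: Jan 1 Friday, common
1910: Jan 1 Saturday, common
1911: Jan 1 Sunday, common
1912: Jan 1 Monday, leap
1913: Jan 1 Wednesday, common
1914: Jan 1 Thursday, common
1915: Jan 1 Friday, common
1916: Jan 1 Saturday, leap
1917: Jan 1 Monday, common
1918: Jan 1 Tuesday, common
1918 matches on both conditions.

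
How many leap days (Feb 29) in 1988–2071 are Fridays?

3

Leap years in 1988–2071: 21 of them.
Feb 29 weekday advances by 5 (mod 7) from one leap year to the next four years later (or differs when a century non-leap intervenes).
Leap-day weekdays: 1988:Mon 1992:Sat 1996:Thu 2000:Tue 2004:Sun 2008:Fri✓ 2012:Wed 2016:Mon 2020:Sat 2024:Thu 2028:Tue 2032:Sun 2036:Fri✓ 2040:Wed 2044:Mon 2048:Sat 2052:Thu 2056:Tue 2060:Sun 2064:Fri✓ 2068:Wed
Friday: 2008, 2036, 2064 → 3.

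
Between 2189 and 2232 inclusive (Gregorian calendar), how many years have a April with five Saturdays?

April has 30 days; it has five Saturdays when Saturday falls among the first (month-length − 28) days — i.e. when April 1 is one of Saturday/Friday.
April 1 by year: 2189:Wed 2190:Thu 2191:Fri✓ 2192:Sun 2193:Mon 2194:Tue 2195:Wed 2196:Fri✓ 2197:Sat✓ 2198:Sun 2199:Mon 2200:Tue 2201:Wed 2202:Thu 2203:Fri✓ …(14 more)… 2218:Wed 2219:Thu 2220:Sat✓ 2221:Sun 2222:Mon 2223:Tue 2224:Thu 2225:Fri✓ 2226:Sat✓ 2227:Sun 2228:Tue 2229:Wed 2230:Thu 2231:Fri✓ 2232:Sun
Years with five Saturdays: 2191, 2196, 2197, 2203, 2208, 2209, 2214, 2215, 2220, 2225, 2226, 2231 → 12.

12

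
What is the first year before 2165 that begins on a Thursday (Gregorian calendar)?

Jan 1 advances by 2 weekdays after a leap year and by 1 after a common year.
2165: Jan 1 is Tuesday.
2164: Sunday (leap)
2163: Saturday
2162: Friday
2161: Thursday
2161 begins on a Thursday

2161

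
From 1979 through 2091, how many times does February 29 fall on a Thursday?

4

Leap years in 1979–2091: 28 of them.
Feb 29 weekday advances by 5 (mod 7) from one leap year to the next four years later (or differs when a century non-leap intervenes).
Leap-day weekdays: 1980:Fri 1984:Wed 1988:Mon 1992:Sat 1996:Thu✓ 2000:Tue 2004:Sun 2008:Fri 2012:Wed 2016:Mon 2020:Sat 2024:Thu✓ 2028:Tue 2032:Sun 2036:Fri 2040:Wed 2044:Mon 2048:Sat 2052:Thu✓ 2056:Tue 2060:Sun 2064:Fri 2068:Wed 2072:Mon 2076:Sat 2080:Thu✓ 2084:Tue 2088:Sun
Thursday: 1996, 2024, 2052, 2080 → 4.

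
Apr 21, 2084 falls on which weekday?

Friday

January 1, 2084 is a Saturday.
April 21 is day 112 of the year, i.e. 111 days after Jan 1.
111 mod 7 = 6, so advance 6 weekdays from Saturday: Friday.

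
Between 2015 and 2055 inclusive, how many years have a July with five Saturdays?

18

July has 31 days; it has five Saturdays when Saturday falls among the first (month-length − 28) days — i.e. when July 1 is one of Saturday/Friday/Thursday.
July 1 by year: 2015:Wed 2016:Fri✓ 2017:Sat✓ 2018:Sun 2019:Mon 2020:Wed 2021:Thu✓ 2022:Fri✓ 2023:Sat✓ 2024:Mon 2025:Tue 2026:Wed 2027:Thu✓ 2028:Sat✓ 2029:Sun …(11 more)… 2041:Mon 2042:Tue 2043:Wed 2044:Fri✓ 2045:Sat✓ 2046:Sun 2047:Mon 2048:Wed 2049:Thu✓ 2050:Fri✓ 2051:Sat✓ 2052:Mon 2053:Tue 2054:Wed 2055:Thu✓
Years with five Saturdays: 2016, 2017, 2021, 2022, 2023, 2027, 2028, 2032, 2033, 2034, 2038, 2039, 2044, 2045, 2049, 2050, 2051, 2055 → 18.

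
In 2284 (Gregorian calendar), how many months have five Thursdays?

4

A month of length L has five Thursdays iff its first Thursday is on day ≤ L−28 (so day 1–3 in a 31-day month, 1–2 in a 30-day month, day 1 in a leap February).
Checking each month of 2284: Jan starts Tue (31d) ✓; Feb starts Fri (29d); Mar starts Sat (31d); Apr starts Tue (30d); May starts Thu (31d) ✓; Jun starts Sun (30d); Jul starts Tue (31d) ✓; Aug starts Fri (31d); Sep starts Mon (30d); Oct starts Wed (31d) ✓; Nov starts Sat (30d); Dec starts Mon (31d).
Five-Thursday months: January, May, July, October → 4.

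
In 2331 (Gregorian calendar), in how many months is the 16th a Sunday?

1

Check the 16th of each month of 2331: Jan 16: Fri, Feb 16: Mon, Mar 16: Mon, Apr 16: Thu, May 16: Sat, Jun 16: Tue, Jul 16: Thu, Aug 16: Sun, Sep 16: Wed, Oct 16: Fri, Nov 16: Mon, Dec 16: Wed.
Sunday occurs in August — 1 month.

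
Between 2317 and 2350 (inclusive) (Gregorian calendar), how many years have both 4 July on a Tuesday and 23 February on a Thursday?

Check each year's weekday for 4 July and 23 February:
  2317: Wed/Fri  2318: Thu/Sat  2319: Fri/Sun  2320: Sun/Mon  2321: Mon/Wed  2322: Tue/Thu ✓  2323: Wed/Fri  2324: Fri/Sat  2325: Sat/Mon  2326: Sun/Tue  2327: Mon/Wed  2328: Wed/Thu  2329: Thu/Sat  2330: Fri/Sun  …(6 more)…  2337: Sun/Tue  2338: Mon/Wed  2339: Tue/Thu ✓  2340: Thu/Fri  2341: Fri/Sun  2342: Sat/Mon  2343: Sun/Tue  2344: Tue/Wed  2345: Wed/Fri  2346: Thu/Sat  2347: Fri/Sun  2348: Sun/Mon  2349: Mon/Wed  2350: Tue/Thu ✓
Both conditions hold in: 2322, 2333, 2339, 2350 — 4.

4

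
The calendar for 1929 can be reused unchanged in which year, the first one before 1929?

1918

Two years share a calendar iff Jan 1 falls on the same weekday and both are leap or both are common. 1929: Jan 1 is Tuesday, common year.
1928: Jan 1 Sunday, leap
1927: Jan 1 Saturday, common
1926: Jan 1 Friday, common
1925: Jan 1 Thursday, common
1924: Jan 1 Tuesday, leap
1923: Jan 1 Monday, common
1922: Jan 1 Sunday, common
1921: Jan 1 Saturday, common
1920: Jan 1 Thursday, leap
1919: Jan 1 Wednesday, common
1918: Jan 1 Tuesday, common
1918 matches on both conditions.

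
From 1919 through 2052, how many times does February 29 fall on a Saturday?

Leap years in 1919–2052: 34 of them.
Feb 29 weekday advances by 5 (mod 7) from one leap year to the next four years later (or differs when a century non-leap intervenes).
Leap-day weekdays: 1920:Sun 1924:Fri 1928:Wed 1932:Mon 1936:Sat✓ 1940:Thu 1944:Tue 1948:Sun 1952:Fri 1956:Wed 1960:Mon 1964:Sat✓ 1968:Thu …(8 more)… 2004:Sun 2008:Fri 2012:Wed 2016:Mon 2020:Sat✓ 2024:Thu 2028:Tue 2032:Sun 2036:Fri 2040:Wed 2044:Mon 2048:Sat✓ 2052:Thu
Saturday: 1936, 1964, 1992, 2020, 2048 → 5.

5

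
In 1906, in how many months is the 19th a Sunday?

1

Check the 19th of each month of 1906: Jan 19: Fri, Feb 19: Mon, Mar 19: Mon, Apr 19: Thu, May 19: Sat, Jun 19: Tue, Jul 19: Thu, Aug 19: Sun, Sep 19: Wed, Oct 19: Fri, Nov 19: Mon, Dec 19: Wed.
Sunday occurs in August — 1 month.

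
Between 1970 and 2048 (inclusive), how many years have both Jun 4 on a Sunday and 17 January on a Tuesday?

Check each year's weekday for Jun 4 and 17 January:
  1970: Thu/Sat  1971: Fri/Sun  1972: Sun/Mon  1973: Mon/Wed  1974: Tue/Thu  1975: Wed/Fri  1976: Fri/Sat  1977: Sat/Mon  1978: Sun/Tue ✓  1979: Mon/Wed  1980: Wed/Thu  1981: Thu/Sat  1982: Fri/Sun  1983: Sat/Mon  …(51 more)…  2035: Mon/Wed  2036: Wed/Thu  2037: Thu/Sat  2038: Fri/Sun  2039: Sat/Mon  2040: Mon/Tue  2041: Tue/Thu  2042: Wed/Fri  2043: Thu/Sat  2044: Sat/Sun  2045: Sun/Tue ✓  2046: Mon/Wed  2047: Tue/Thu  2048: Thu/Fri
Both conditions hold in: 1978, 1989, 1995, 2006, 2017, 2023, 2034, 2045 — 8.

8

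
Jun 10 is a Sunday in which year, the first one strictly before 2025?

2018

From one year to the next, a fixed date's weekday advances by 1, or by 2 when a Feb 29 lies between the two dates.
2025: June 10 is Tuesday.
2024: Monday (−1)
2023: Saturday (−2)
2022: Friday (−1)
2021: Thursday (−1)
2020: Wednesday (−1)
2019: Monday (−2)
2018: Sunday (−1)
Jun 10 falls on a Sunday in 2018.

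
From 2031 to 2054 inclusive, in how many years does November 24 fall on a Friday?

3

Track November 24's weekday year by year (advancing +1, or +2 across a Feb 29):
  2031: Mon  2032: Wed (+2)  2033: Thu (+1)  2034: Fri (+1) ✓  2035: Sat (+1)
  2036: Mon (+2)  2037: Tue (+1)  2038: Wed (+1)  2039: Thu (+1)  2040: Sat (+2)
  2041: Sun (+1)  2042: Mon (+1)  2043: Tue (+1)  2044: Thu (+2)  2045: Fri (+1) ✓
  2046: Sat (+1)  2047: Sun (+1)  2048: Tue (+2)  2049: Wed (+1)  2050: Thu (+1)
  2051: Fri (+1) ✓  2052: Sun (+2)  2053: Mon (+1)  2054: Tue (+1)
Friday years: 2034, 2045, 2051 — 3 in total.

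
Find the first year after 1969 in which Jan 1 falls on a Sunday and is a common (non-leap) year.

Jan 1 advances by 2 weekdays after a leap year and by 1 after a common year.
1969: Jan 1 is Wednesday.
1970: Thursday
1971: Friday
1972: Saturday (leap)
1973: Monday
1974: Tuesday
1975: Wednesday
1976: Thursday (leap)
1977: Saturday
1978: Sunday
1978 begins on a Sunday and is a common year.

1978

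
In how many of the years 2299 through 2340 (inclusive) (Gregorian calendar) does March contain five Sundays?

18

March has 31 days; it has five Sundays when Sunday falls among the first (month-length − 28) days — i.e. when March 1 is one of Sunday/Saturday/Friday.
March 1 by year: 2299:Wed 2300:Thu 2301:Fri✓ 2302:Sat✓ 2303:Sun✓ 2304:Tue 2305:Wed 2306:Thu 2307:Fri✓ 2308:Sun✓ 2309:Mon 2310:Tue 2311:Wed 2312:Fri✓ 2313:Sat✓ …(12 more)… 2326:Mon 2327:Tue 2328:Thu 2329:Fri✓ 2330:Sat✓ 2331:Sun✓ 2332:Tue 2333:Wed 2334:Thu 2335:Fri✓ 2336:Sun✓ 2337:Mon 2338:Tue 2339:Wed 2340:Fri✓
Years with five Sundays: 2301, 2302, 2303, 2307, 2308, 2312, 2313, 2314, 2318, 2319, 2324, 2325, 2329, 2330, 2331, 2335, 2336, 2340 → 18.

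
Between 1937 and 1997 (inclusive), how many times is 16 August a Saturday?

9

Track 16 August's weekday year by year (advancing +1, or +2 across a Feb 29):
  1937: Mon  1938: Tue (+1)  1939: Wed (+1)  1940: Fri (+2)  1941: Sat (+1) ✓
  1942: Sun (+1)  1943: Mon (+1)  1944: Wed (+2)  1945: Thu (+1)  1946: Fri (+1)
  1947: Sat (+1) ✓  1948: Mon (+2)  1949: Tue (+1)  1950: Wed (+1)  … (33 more years) …
  1984: Thu (+2)  1985: Fri (+1)  1986: Sat (+1) ✓  1987: Sun (+1)  1988: Tue (+2)
  1989: Wed (+1)  1990: Thu (+1)  1991: Fri (+1)  1992: Sun (+2)  1993: Mon (+1)
  1994: Tue (+1)  1995: Wed (+1)  1996: Fri (+2)  1997: Sat (+1) ✓
Saturday years: 1941, 1947, 1952, 1958, 1969, 1975, 1980, 1986, 1997 — 9 in total.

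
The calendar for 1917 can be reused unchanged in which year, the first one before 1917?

1906

Two years share a calendar iff Jan 1 falls on the same weekday and both are leap or both are common. 1917: Jan 1 is Monday, common year.
1916: Jan 1 Saturday, leap
1915: Jan 1 Friday, common
1914: Jan 1 Thursday, common
1913: Jan 1 Wednesday, common
1912: Jan 1 Monday, leap
1911: Jan 1 Sunday, common
1910: Jan 1 Saturday, common
1909: Jan 1 Friday, common
1908: Jan 1 Wednesday, leap
1907: Jan 1 Tuesday, common
1906: Jan 1 Monday, common
1906 matches on both conditions.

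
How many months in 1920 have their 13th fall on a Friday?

2

Check the 13th of each month of 1920: Jan 13: Tue, Feb 13: Fri, Mar 13: Sat, Apr 13: Tue, May 13: Thu, Jun 13: Sun, Jul 13: Tue, Aug 13: Fri, Sep 13: Mon, Oct 13: Wed, Nov 13: Sat, Dec 13: Mon.
Friday occurs in February, August — 2 months.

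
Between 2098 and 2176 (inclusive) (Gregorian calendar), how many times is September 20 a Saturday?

Track September 20's weekday year by year (advancing +1, or +2 across a Feb 29):
  2098: Sat ✓  2099: Sun (+1)  2100: Mon (+1)  2101: Tue (+1)  2102: Wed (+1)
  2103: Thu (+1)  2104: Sat (+2) ✓  2105: Sun (+1)  2106: Mon (+1)  2107: Tue (+1)
  2108: Thu (+2)  2109: Fri (+1)  2110: Sat (+1) ✓  2111: Sun (+1)  … (51 more years) …
  2163: Tue (+1)  2164: Thu (+2)  2165: Fri (+1)  2166: Sat (+1) ✓  2167: Sun (+1)
  2168: Tue (+2)  2169: Wed (+1)  2170: Thu (+1)  2171: Fri (+1)  2172: Sun (+2)
  2173: Mon (+1)  2174: Tue (+1)  2175: Wed (+1)  2176: Fri (+2)
Saturday years: 2098, 2104, 2110, 2121, 2127, 2132, 2138, 2149, 2155, 2160, 2166 — 11 in total.

11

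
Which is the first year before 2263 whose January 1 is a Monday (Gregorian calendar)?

Jan 1 advances by 2 weekdays after a leap year and by 1 after a common year.
2263: Jan 1 is Thursday.
2262: Wednesday
2261: Tuesday
2260: Sunday (leap)
2259: Saturday
2258: Friday
2257: Thursday
2256: Tuesday (leap)
2255: Monday
2255 begins on a Monday

2255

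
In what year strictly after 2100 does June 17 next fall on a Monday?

From one year to the next, a fixed date's weekday advances by 1, or by 2 when a Feb 29 lies between the two dates.
2100: June 17 is Thursday.
2101: Friday (+1)
2102: Saturday (+1)
2103: Sunday (+1)
2104: Tuesday (+2)
2105: Wednesday (+1)
2106: Thursday (+1)
2107: Friday (+1)
2108: Sunday (+2)
2109: Monday (+1)
June 17 falls on a Monday in 2109.

2109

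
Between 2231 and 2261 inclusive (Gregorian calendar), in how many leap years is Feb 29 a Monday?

Leap years in 2231–2261: 8 of them.
Feb 29 weekday advances by 5 (mod 7) from one leap year to the next four years later (or differs when a century non-leap intervenes).
Leap-day weekdays: 2232:Wed 2236:Mon✓ 2240:Sat 2244:Thu 2248:Tue 2252:Sun 2256:Fri 2260:Wed
Monday: 2236 → 1.

1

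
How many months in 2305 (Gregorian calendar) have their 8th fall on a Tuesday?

Check the 8th of each month of 2305: Jan 8: Sun, Feb 8: Wed, Mar 8: Wed, Apr 8: Sat, May 8: Mon, Jun 8: Thu, Jul 8: Sat, Aug 8: Tue, Sep 8: Fri, Oct 8: Sun, Nov 8: Wed, Dec 8: Fri.
Tuesday occurs in August — 1 month.

1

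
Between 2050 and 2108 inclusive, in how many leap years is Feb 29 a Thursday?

2

Leap years in 2050–2108: 14 of them.
Feb 29 weekday advances by 5 (mod 7) from one leap year to the next four years later (or differs when a century non-leap intervenes).
Leap-day weekdays: 2052:Thu✓ 2056:Tue 2060:Sun 2064:Fri 2068:Wed 2072:Mon 2076:Sat 2080:Thu✓ 2084:Tue 2088:Sun 2092:Fri 2096:Wed 2104:Fri 2108:Wed
Thursday: 2052, 2080 → 2.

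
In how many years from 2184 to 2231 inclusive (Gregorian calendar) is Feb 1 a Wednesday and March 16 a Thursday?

Check each year's weekday for Feb 1 and March 16:
  2184: Sun/Tue  2185: Tue/Wed  2186: Wed/Thu ✓  2187: Thu/Fri  2188: Fri/Sun  2189: Sun/Mon  2190: Mon/Tue  2191: Tue/Wed  2192: Wed/Fri  2193: Fri/Sat  2194: Sat/Sun  2195: Sun/Mon  2196: Mon/Wed  2197: Wed/Thu ✓  …(20 more)…  2218: Sun/Mon  2219: Mon/Tue  2220: Tue/Thu  2221: Thu/Fri  2222: Fri/Sat  2223: Sat/Sun  2224: Sun/Tue  2225: Tue/Wed  2226: Wed/Thu ✓  2227: Thu/Fri  2228: Fri/Sun  2229: Sun/Mon  2230: Mon/Tue  2231: Tue/Wed
Both conditions hold in: 2186, 2197, 2209, 2215, 2226 — 5.

5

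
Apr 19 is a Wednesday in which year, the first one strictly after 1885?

From one year to the next, a fixed date's weekday advances by 1, or by 2 when a Feb 29 lies between the two dates.
1885: April 19 is Sunday.
1886: Monday (+1)
1887: Tuesday (+1)
1888: Thursday (+2)
1889: Friday (+1)
1890: Saturday (+1)
1891: Sunday (+1)
1892: Tuesday (+2)
1893: Wednesday (+1)
Apr 19 falls on a Wednesday in 1893.

1893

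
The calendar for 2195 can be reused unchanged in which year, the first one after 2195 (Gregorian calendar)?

Two years share a calendar iff Jan 1 falls on the same weekday and both are leap or both are common. 2195: Jan 1 is Thursday, common year.
2196: Jan 1 Friday, leap
2197: Jan 1 Sunday, common
2198: Jan 1 Monday, common
2199: Jan 1 Tuesday, common
2200: Jan 1 Wednesday, common
2201: Jan 1 Thursday, common
2201 matches on both conditions.

2201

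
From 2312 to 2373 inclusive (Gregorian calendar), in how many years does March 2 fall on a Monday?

9

Track March 2's weekday year by year (advancing +1, or +2 across a Feb 29):
  2312: Sat  2313: Sun (+1)  2314: Mon (+1) ✓  2315: Tue (+1)  2316: Thu (+2)
  2317: Fri (+1)  2318: Sat (+1)  2319: Sun (+1)  2320: Tue (+2)  2321: Wed (+1)
  2322: Thu (+1)  2323: Fri (+1)  2324: Sun (+2)  2325: Mon (+1) ✓  … (34 more years) …
  2360: Wed (+2)  2361: Thu (+1)  2362: Fri (+1)  2363: Sat (+1)  2364: Mon (+2) ✓
  2365: Tue (+1)  2366: Wed (+1)  2367: Thu (+1)  2368: Sat (+2)  2369: Sun (+1)
  2370: Mon (+1) ✓  2371: Tue (+1)  2372: Thu (+2)  2373: Fri (+1)
Monday years: 2314, 2325, 2331, 2336, 2342, 2353, 2359, 2364, 2370 — 9 in total.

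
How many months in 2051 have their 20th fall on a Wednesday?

Check the 20th of each month of 2051: Jan 20: Fri, Feb 20: Mon, Mar 20: Mon, Apr 20: Thu, May 20: Sat, Jun 20: Tue, Jul 20: Thu, Aug 20: Sun, Sep 20: Wed, Oct 20: Fri, Nov 20: Mon, Dec 20: Wed.
Wednesday occurs in September, December — 2 months.

2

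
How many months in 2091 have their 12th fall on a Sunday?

1

Check the 12th of each month of 2091: Jan 12: Fri, Feb 12: Mon, Mar 12: Mon, Apr 12: Thu, May 12: Sat, Jun 12: Tue, Jul 12: Thu, Aug 12: Sun, Sep 12: Wed, Oct 12: Fri, Nov 12: Mon, Dec 12: Wed.
Sunday occurs in August — 1 month.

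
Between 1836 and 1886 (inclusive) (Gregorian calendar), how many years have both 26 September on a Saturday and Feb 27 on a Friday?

5

Check each year's weekday for 26 September and Feb 27:
  1836: Mon/Sat  1837: Tue/Mon  1838: Wed/Tue  1839: Thu/Wed  1840: Sat/Thu  1841: Sun/Sat  1842: Mon/Sun  1843: Tue/Mon  1844: Thu/Tue  1845: Fri/Thu  1846: Sat/Fri ✓  1847: Sun/Sat  1848: Tue/Sun  1849: Wed/Tue  …(23 more)…  1873: Fri/Thu  1874: Sat/Fri ✓  1875: Sun/Sat  1876: Tue/Sun  1877: Wed/Tue  1878: Thu/Wed  1879: Fri/Thu  1880: Sun/Fri  1881: Mon/Sun  1882: Tue/Mon  1883: Wed/Tue  1884: Fri/Wed  1885: Sat/Fri ✓  1886: Sun/Sat
Both conditions hold in: 1846, 1857, 1863, 1874, 1885 — 5.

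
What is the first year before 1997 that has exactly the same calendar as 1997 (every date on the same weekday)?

1986

Two years share a calendar iff Jan 1 falls on the same weekday and both are leap or both are common. 1997: Jan 1 is Wednesday, common year.
1996: Jan 1 Monday, leap
1995: Jan 1 Sunday, common
1994: Jan 1 Saturday, common
1993: Jan 1 Friday, common
1992: Jan 1 Wednesday, leap
1991: Jan 1 Tuesday, common
1990: Jan 1 Monday, common
1989: Jan 1 Sunday, common
1988: Jan 1 Friday, leap
1987: Jan 1 Thursday, common
1986: Jan 1 Wednesday, common
1986 matches on both conditions.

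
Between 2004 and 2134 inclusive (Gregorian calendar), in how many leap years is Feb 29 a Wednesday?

Leap years in 2004–2134: 32 of them.
Feb 29 weekday advances by 5 (mod 7) from one leap year to the next four years later (or differs when a century non-leap intervenes).
Leap-day weekdays: 2004:Sun 2008:Fri 2012:Wed✓ 2016:Mon 2020:Sat 2024:Thu 2028:Tue 2032:Sun 2036:Fri 2040:Wed✓ 2044:Mon 2048:Sat 2052:Thu …(6 more)… 2080:Thu 2084:Tue 2088:Sun 2092:Fri 2096:Wed✓ 2104:Fri 2108:Wed✓ 2112:Mon 2116:Sat 2120:Thu 2124:Tue 2128:Sun 2132:Fri
Wednesday: 2012, 2040, 2068, 2096, 2108 → 5.

5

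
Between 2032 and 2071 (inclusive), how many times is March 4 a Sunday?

Track March 4's weekday year by year (advancing +1, or +2 across a Feb 29):
  2032: Thu  2033: Fri (+1)  2034: Sat (+1)  2035: Sun (+1) ✓  2036: Tue (+2)
  2037: Wed (+1)  2038: Thu (+1)  2039: Fri (+1)  2040: Sun (+2) ✓  2041: Mon (+1)
  2042: Tue (+1)  2043: Wed (+1)  2044: Fri (+2)  2045: Sat (+1)  … (12 more years) …
  2058: Mon (+1)  2059: Tue (+1)  2060: Thu (+2)  2061: Fri (+1)  2062: Sat (+1)
  2063: Sun (+1) ✓  2064: Tue (+2)  2065: Wed (+1)  2066: Thu (+1)  2067: Fri (+1)
  2068: Sun (+2) ✓  2069: Mon (+1)  2070: Tue (+1)  2071: Wed (+1)
Sunday years: 2035, 2040, 2046, 2057, 2063, 2068 — 6 in total.

6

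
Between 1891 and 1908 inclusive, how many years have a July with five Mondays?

9

July has 31 days; it has five Mondays when Monday falls among the first (month-length − 28) days — i.e. when July 1 is one of Monday/Sunday/Saturday.
July 1 by year: 1891:Wed 1892:Fri 1893:Sat✓ 1894:Sun✓ 1895:Mon✓ 1896:Wed 1897:Thu 1898:Fri 1899:Sat✓ 1900:Sun✓ 1901:Mon✓ 1902:Tue 1903:Wed 1904:Fri 1905:Sat✓ 1906:Sun✓ 1907:Mon✓ 1908:Wed
Years with five Mondays: 1893, 1894, 1895, 1899, 1900, 1901, 1905, 1906, 1907 → 9.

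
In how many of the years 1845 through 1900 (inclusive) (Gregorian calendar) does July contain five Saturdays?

July has 31 days; it has five Saturdays when Saturday falls among the first (month-length − 28) days — i.e. when July 1 is one of Saturday/Friday/Thursday.
July 1 by year: 1845:Tue 1846:Wed 1847:Thu✓ 1848:Sat✓ 1849:Sun 1850:Mon 1851:Tue 1852:Thu✓ 1853:Fri✓ 1854:Sat✓ 1855:Sun 1856:Tue 1857:Wed 1858:Thu✓ 1859:Fri✓ …(26 more)… 1886:Thu✓ 1887:Fri✓ 1888:Sun 1889:Mon 1890:Tue 1891:Wed 1892:Fri✓ 1893:Sat✓ 1894:Sun 1895:Mon 1896:Wed 1897:Thu✓ 1898:Fri✓ 1899:Sat✓ 1900:Sun
Years with five Saturdays: 1847, 1848, 1852, 1853, 1854, 1858, 1859, 1864, 1865, 1869, 1870, 1871, 1875, 1876, 1880, 1881, 1882, 1886, 1887, 1892, 1893, 1897, 1898, 1899 → 24.

24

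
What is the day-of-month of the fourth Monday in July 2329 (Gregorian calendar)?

July 1, 2329 is a Monday, so the first Monday is the 1st.
The fourth Monday is 1 + 21 = 22.

22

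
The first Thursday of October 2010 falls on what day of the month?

7

October 1, 2010 is a Friday, so the first Thursday is the 7th.
The first Thursday is 7 + 0 = 7.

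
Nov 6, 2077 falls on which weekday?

January 1, 2077 is a Friday.
November 6 is day 310 of the year, i.e. 309 days after Jan 1.
309 mod 7 = 1, so advance 1 weekday from Friday: Saturday.

Saturday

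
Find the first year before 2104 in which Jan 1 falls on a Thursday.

2099

Jan 1 advances by 2 weekdays after a leap year and by 1 after a common year.
2104: Jan 1 is Tuesday (leap).
2103: Monday
2102: Sunday
2101: Saturday
2100: Friday
2099: Thursday
2099 begins on a Thursday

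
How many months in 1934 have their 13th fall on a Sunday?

Check the 13th of each month of 1934: Jan 13: Sat, Feb 13: Tue, Mar 13: Tue, Apr 13: Fri, May 13: Sun, Jun 13: Wed, Jul 13: Fri, Aug 13: Mon, Sep 13: Thu, Oct 13: Sat, Nov 13: Tue, Dec 13: Thu.
Sunday occurs in May — 1 month.

1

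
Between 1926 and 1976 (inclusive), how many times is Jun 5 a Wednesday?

8

Track Jun 5's weekday year by year (advancing +1, or +2 across a Feb 29):
  1926: Sat  1927: Sun (+1)  1928: Tue (+2)  1929: Wed (+1) ✓  1930: Thu (+1)
  1931: Fri (+1)  1932: Sun (+2)  1933: Mon (+1)  1934: Tue (+1)  1935: Wed (+1) ✓
  1936: Fri (+2)  1937: Sat (+1)  1938: Sun (+1)  1939: Mon (+1)  … (23 more years) …
  1963: Wed (+1) ✓  1964: Fri (+2)  1965: Sat (+1)  1966: Sun (+1)  1967: Mon (+1)
  1968: Wed (+2) ✓  1969: Thu (+1)  1970: Fri (+1)  1971: Sat (+1)  1972: Mon (+2)
  1973: Tue (+1)  1974: Wed (+1) ✓  1975: Thu (+1)  1976: Sat (+2)
Wednesday years: 1929, 1935, 1940, 1946, 1957, 1963, 1968, 1974 — 8 in total.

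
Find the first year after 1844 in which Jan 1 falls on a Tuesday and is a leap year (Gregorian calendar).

1856

Jan 1 advances by 2 weekdays after a leap year and by 1 after a common year.
1844: Jan 1 is Monday (leap).
1845: Wednesday
1846: Thursday
1847: Friday
1848: Saturday (leap)
1849: Monday
1850: Tuesday
1851: Wednesday
1852: Thursday (leap)
1853: Saturday
1854: Sunday
1855: Monday
1856: Tuesday (leap)
1856 begins on a Tuesday and is a leap year.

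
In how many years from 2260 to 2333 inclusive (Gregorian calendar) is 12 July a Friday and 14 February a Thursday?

9

Check each year's weekday for 12 July and 14 February:
  2260: Thu/Tue  2261: Fri/Thu ✓  2262: Sat/Fri  2263: Sun/Sat  2264: Tue/Sun  2265: Wed/Tue  2266: Thu/Wed  2267: Fri/Thu ✓  2268: Sun/Fri  2269: Mon/Sun  2270: Tue/Mon  2271: Wed/Tue  2272: Fri/Wed  2273: Sat/Fri  …(46 more)…  2320: Mon/Sat  2321: Tue/Mon  2322: Wed/Tue  2323: Thu/Wed  2324: Sat/Thu  2325: Sun/Sat  2326: Mon/Sun  2327: Tue/Mon  2328: Thu/Tue  2329: Fri/Thu ✓  2330: Sat/Fri  2331: Sun/Sat  2332: Tue/Sun  2333: Wed/Tue
Both conditions hold in: 2261, 2267, 2278, 2289, 2295, 2301, 2307, 2318, 2329 — 9.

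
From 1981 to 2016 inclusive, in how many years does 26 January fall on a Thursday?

Track 26 January's weekday year by year (advancing +1, or +2 across a Feb 29):
  1981: Mon  1982: Tue (+1)  1983: Wed (+1)  1984: Thu (+1) ✓  1985: Sat (+2)
  1986: Sun (+1)  1987: Mon (+1)  1988: Tue (+1)  1989: Thu (+2) ✓  1990: Fri (+1)
  1991: Sat (+1)  1992: Sun (+1)  1993: Tue (+2)  1994: Wed (+1)  … (8 more years) …
  2003: Sun (+1)  2004: Mon (+1)  2005: Wed (+2)  2006: Thu (+1) ✓  2007: Fri (+1)
  2008: Sat (+1)  2009: Mon (+2)  2010: Tue (+1)  2011: Wed (+1)  2012: Thu (+1) ✓
  2013: Sat (+2)  2014: Sun (+1)  2015: Mon (+1)  2016: Tue (+1)
Thursday years: 1984, 1989, 1995, 2006, 2012 — 5 in total.

5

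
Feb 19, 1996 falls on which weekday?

Monday

January 1, 1996 is a Monday.
February 19 is day 50 of the year, i.e. 49 days after Jan 1.
49 mod 7 = 0, so advance 0 weekdays from Monday: Monday.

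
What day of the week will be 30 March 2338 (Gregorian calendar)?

January 1, 2338 is a Saturday.
March 30 is day 89 of the year, i.e. 88 days after Jan 1.
88 mod 7 = 4, so advance 4 weekdays from Saturday: Wednesday.

Wednesday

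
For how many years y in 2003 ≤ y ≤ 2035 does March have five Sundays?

March has 31 days; it has five Sundays when Sunday falls among the first (month-length − 28) days — i.e. when March 1 is one of Sunday/Saturday/Friday.
March 1 by year: 2003:Sat✓ 2004:Mon 2005:Tue 2006:Wed 2007:Thu 2008:Sat✓ 2009:Sun✓ 2010:Mon 2011:Tue 2012:Thu 2013:Fri✓ 2014:Sat✓ 2015:Sun✓ 2016:Tue 2017:Wed …(3 more)… 2021:Mon 2022:Tue 2023:Wed 2024:Fri✓ 2025:Sat✓ 2026:Sun✓ 2027:Mon 2028:Wed 2029:Thu 2030:Fri✓ 2031:Sat✓ 2032:Mon 2033:Tue 2034:Wed 2035:Thu
Years with five Sundays: 2003, 2008, 2009, 2013, 2014, 2015, 2019, 2020, 2024, 2025, 2026, 2030, 2031 → 13.

13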